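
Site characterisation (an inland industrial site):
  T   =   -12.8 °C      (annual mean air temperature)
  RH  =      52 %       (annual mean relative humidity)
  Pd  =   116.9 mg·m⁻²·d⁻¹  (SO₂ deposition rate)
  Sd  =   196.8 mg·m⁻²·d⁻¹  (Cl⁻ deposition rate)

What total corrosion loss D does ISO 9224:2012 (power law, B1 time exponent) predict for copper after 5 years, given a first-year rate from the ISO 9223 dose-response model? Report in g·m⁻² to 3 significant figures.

D(5) = 4.47 g·m⁻²

copper: f(T) = +0.126·(T−10) [T≤10 °C] = -2.8728
  Pd branch = 0.0053·Pd^0.26·e^(0.059·RH+f) = 0.02222 μm/a
  Cl⁻ term: 0.01025·196.8^0.27·exp(0.036·52+0.049·-12.8) = 0.1482
  r_corr = 0.02222 + 0.1482 = 0.1704 μm/a
Power-law: D(5) = r_corr · 5^0.667
  D(5) = 0.1704 × 5^0.667 = 0.1704 × 2.926 = 0.4984 μm
  Mass loss = 0.4984 μm × 8.96 g/cm³ = 4.466 g·m⁻²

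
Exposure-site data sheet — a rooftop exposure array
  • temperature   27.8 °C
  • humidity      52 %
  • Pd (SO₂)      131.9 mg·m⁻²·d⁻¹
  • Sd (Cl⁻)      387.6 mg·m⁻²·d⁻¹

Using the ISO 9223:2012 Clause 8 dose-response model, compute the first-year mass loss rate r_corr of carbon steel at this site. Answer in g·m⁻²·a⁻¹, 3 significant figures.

carbon steel: temperature factor f = -0.054·(17.8) = -0.9612
  SO₂ term: 1.77·131.9^0.52·exp(0.02·52-0.9612) = 24.25
  Cl⁻ term: 0.102·387.6^0.62·exp(0.033·52+0.04·27.8) = 69.44
  r_corr = 24.25 + 69.44 = 93.69 μm/a
Convert to mass loss: 93.69 μm/a × 7.85 g/cm³ = 735.4 g·m⁻²·a⁻¹

r_corr = 735 g·m⁻²·a⁻¹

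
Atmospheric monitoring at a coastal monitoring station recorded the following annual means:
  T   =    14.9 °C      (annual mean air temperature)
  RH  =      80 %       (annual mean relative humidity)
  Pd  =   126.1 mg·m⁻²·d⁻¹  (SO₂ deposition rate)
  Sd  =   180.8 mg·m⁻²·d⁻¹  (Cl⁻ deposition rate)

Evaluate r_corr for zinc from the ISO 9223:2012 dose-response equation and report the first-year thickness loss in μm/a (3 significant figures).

r_corr = 5.31 μm/a

zinc: T>10 °C ⇒ hinge -0.071·(14.9−10) = -0.3479
  sulphur-dioxide contribution → 3.034 μm/a
  chloride contribution → 2.278 μm/a
  total first-year rate 5.312 μm/a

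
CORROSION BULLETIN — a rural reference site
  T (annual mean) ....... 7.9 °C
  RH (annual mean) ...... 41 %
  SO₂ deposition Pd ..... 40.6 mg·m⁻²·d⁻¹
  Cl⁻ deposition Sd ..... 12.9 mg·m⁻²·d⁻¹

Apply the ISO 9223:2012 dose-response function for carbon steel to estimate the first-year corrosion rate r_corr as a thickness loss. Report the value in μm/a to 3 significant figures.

carbon steel: temperature factor f = +0.150·(-2.1) = -0.3150
  SO₂ term: 1.77·40.6^0.52·exp(0.02·41-0.3150) = 20.12
  Cl⁻ term: 0.102·12.9^0.62·exp(0.033·41+0.04·7.9) = 2.642
  sum: 20.12 + 2.642 → r_corr = 22.77 μm/a

r_corr = 22.8 μm/a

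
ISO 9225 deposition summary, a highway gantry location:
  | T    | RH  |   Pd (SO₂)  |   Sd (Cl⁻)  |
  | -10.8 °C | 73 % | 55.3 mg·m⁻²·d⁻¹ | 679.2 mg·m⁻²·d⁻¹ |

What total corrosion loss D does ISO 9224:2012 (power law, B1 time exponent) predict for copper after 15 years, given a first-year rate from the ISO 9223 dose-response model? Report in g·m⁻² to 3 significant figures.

D(15) = 31.0 g·m⁻²

copper: temperature factor f = +0.126·(-20.8) = -2.6208
  sulphur-dioxide contribution → 0.08123 μm/a
  chloride contribution → 0.4863 μm/a
  total first-year rate 0.5675 μm/a
Power-law: D(15) = r_corr · 15^0.667
  D(15) = 0.5675 × 15^0.667 = 0.5675 × 6.088 = 3.455 μm
  Mass loss = 3.455 μm × 8.96 g/cm³ = 30.95 g·m⁻²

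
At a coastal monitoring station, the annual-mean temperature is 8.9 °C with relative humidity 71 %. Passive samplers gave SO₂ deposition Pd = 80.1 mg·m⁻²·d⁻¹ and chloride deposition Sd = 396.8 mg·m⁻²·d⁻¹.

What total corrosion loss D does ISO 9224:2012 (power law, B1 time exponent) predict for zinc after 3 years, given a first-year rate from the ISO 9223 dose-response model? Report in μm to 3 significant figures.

D(3) = 10.3 μm

zinc: T≤10 °C ⇒ hinge +0.038·(8.9−10) = -0.0418
  SO₂ term: 0.0129·80.1^0.44·exp(0.046·71-0.0418) = 2.231
  Cl⁻ term: 0.0175·396.8^0.57·exp(0.008·71+0.085·8.9) = 1.993
  sum: 2.231 + 1.993 → r_corr = 4.223 μm/a
Long-term exponent b (ISO 9224 Table 2, B1) = 0.813
  D(3) = 4.223 × 3^0.813 = 4.223 × 2.443 = 10.32 μm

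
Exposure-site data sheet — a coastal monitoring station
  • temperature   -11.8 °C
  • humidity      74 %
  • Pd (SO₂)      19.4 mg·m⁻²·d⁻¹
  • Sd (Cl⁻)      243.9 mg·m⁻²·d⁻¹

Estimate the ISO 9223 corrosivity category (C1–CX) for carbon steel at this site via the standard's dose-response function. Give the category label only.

carbon steel: T≤10 °C ⇒ hinge +0.150·(-11.8−10) = -3.2700
  SO₂ term: 1.77·19.4^0.52·exp(0.02·74-3.2700) = 1.381
  Cl⁻ term: 0.102·243.9^0.62·exp(0.033·74+0.04·-11.8) = 22.09
  r_corr = 1.381 + 22.09 = 23.47 μm/a
ISO 9223 Table 2 (carbon steel): 1.3 < 23.5 ≤ 25 μm/a ⇒ C2

C2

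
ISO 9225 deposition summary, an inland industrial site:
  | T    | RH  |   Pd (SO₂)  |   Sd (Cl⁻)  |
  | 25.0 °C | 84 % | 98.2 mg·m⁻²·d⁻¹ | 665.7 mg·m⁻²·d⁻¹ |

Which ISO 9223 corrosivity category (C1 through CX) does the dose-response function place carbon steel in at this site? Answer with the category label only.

carbon steel: T>10 °C ⇒ hinge -0.054·(25.0−10) = -0.8100
  SO₂ term: 1.77·98.2^0.52·exp(0.02·84-0.8100) = 45.89
  Sd branch = 0.102·Sd^0.62·e^(0.033·RH+0.04·T) = 249.6 μm/a
  r_corr = 45.89 + 249.6 = 295.5 μm/a
295 μm/a falls in (200, 700] for carbon steel → category CX

CX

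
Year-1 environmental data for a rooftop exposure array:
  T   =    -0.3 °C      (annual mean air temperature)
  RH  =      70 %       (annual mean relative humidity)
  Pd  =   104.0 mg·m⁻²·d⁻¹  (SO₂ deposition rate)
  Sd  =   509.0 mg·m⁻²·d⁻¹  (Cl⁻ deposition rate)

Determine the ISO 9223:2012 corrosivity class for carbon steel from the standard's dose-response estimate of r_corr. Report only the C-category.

carbon steel: f(T) = +0.150·(T−10) [T≤10 °C] = -1.5450
  Pd branch = 1.77·Pd^0.52·e^(0.02·RH+f) = 17.13 μm/a
  Sd branch = 0.102·Sd^0.62·e^(0.033·RH+0.04·T) = 48.39 μm/a
  sum: 17.13 + 48.39 → r_corr = 65.53 μm/a
Category bounds: 50…80 μm/a bracket r_corr ⇒ C4

C4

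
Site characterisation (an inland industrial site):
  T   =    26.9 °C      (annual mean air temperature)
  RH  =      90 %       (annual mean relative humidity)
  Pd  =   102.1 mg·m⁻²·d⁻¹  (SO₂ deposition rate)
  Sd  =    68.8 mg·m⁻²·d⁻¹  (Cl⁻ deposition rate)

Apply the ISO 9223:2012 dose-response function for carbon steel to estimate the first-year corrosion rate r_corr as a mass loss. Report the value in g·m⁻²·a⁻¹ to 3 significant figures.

r_corr = 1.00e+03 g·m⁻²·a⁻¹

carbon steel: f(T) = -0.054·(T−10) [T>10 °C] = -0.9126
  sulphur-dioxide contribution → 47.65 μm/a
  chloride contribution → 80.36 μm/a
  total first-year rate 128 μm/a
Convert to mass loss: 128 μm/a × 7.85 g/cm³ = 1005 g·m⁻²·a⁻¹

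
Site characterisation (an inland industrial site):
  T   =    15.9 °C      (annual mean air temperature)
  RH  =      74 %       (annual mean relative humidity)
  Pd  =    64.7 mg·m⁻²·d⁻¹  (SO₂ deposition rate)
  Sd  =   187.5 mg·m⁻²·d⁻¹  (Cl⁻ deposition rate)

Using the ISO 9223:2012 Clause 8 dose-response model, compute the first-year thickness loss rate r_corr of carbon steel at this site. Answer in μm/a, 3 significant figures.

r_corr = 106 μm/a

carbon steel: f(T) = -0.054·(T−10) [T>10 °C] = -0.3186
  SO₂ term: 1.77·64.7^0.52·exp(0.02·74-0.3186) = 49.43
  Sd branch = 0.102·Sd^0.62·e^(0.033·RH+0.04·T) = 56.84 μm/a
  r_corr = 49.43 + 56.84 = 106.3 μm/a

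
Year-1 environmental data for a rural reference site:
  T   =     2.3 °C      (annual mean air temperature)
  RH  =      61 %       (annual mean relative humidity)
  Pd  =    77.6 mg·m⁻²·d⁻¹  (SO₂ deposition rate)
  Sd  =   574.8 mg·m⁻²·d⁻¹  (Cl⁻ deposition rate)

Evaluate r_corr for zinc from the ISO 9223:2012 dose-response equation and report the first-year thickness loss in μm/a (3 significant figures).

r_corr = 2.38 μm/a

zinc: temperature factor f = +0.038·(-7.7) = -0.2926
  Pd branch = 0.0129·Pd^0.44·e^(0.046·RH+f) = 1.081 μm/a
  Cl⁻ term: 0.0175·574.8^0.57·exp(0.008·61+0.085·2.3) = 1.297
  r_corr = 1.081 + 1.297 = 2.377 μm/a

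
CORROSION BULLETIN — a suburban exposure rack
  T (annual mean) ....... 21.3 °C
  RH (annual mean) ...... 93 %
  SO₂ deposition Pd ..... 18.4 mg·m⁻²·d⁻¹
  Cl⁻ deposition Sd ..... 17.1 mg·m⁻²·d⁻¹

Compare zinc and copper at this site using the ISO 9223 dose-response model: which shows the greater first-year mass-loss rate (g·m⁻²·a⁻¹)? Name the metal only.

zinc: T>10 °C ⇒ hinge -0.071·(21.3−10) = -0.8023
  Pd branch = 0.0129·Pd^0.44·e^(0.046·RH+f) = 1.502 μm/a
  Cl⁻ term: 0.0175·17.1^0.57·exp(0.008·93+0.085·21.3) = 1.136
  r_corr = 1.502 + 1.136 = 2.637 μm/a
  mass loss = 2.637 μm/a × 7.14 g/cm³ = 18.83 g·m⁻²·a⁻¹
copper: f(T) = -0.080·(T−10) [T>10 °C] = -0.9040
  Pd branch = 0.0053·Pd^0.26·e^(0.059·RH+f) = 1.105 μm/a
  Sd branch = 0.01025·Sd^0.27·e^(0.036·RH+0.049·T) = 1.782 μm/a
  r_corr = 1.105 + 1.782 = 2.887 μm/a
  mass loss = 2.887 μm/a × 8.96 g/cm³ = 25.87 g·m⁻²·a⁻¹
Ordering by g·m⁻²·a⁻¹: copper (25.9) > zinc (18.8)

copper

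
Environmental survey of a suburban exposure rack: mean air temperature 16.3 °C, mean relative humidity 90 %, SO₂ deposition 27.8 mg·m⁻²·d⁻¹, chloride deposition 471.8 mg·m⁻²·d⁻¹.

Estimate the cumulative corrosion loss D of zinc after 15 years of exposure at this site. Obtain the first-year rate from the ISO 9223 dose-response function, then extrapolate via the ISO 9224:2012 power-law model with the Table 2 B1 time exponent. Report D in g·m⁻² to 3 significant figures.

D(15) = 454 g·m⁻²

zinc: f(T) = -0.071·(T−10) [T>10 °C] = -0.4473
  SO₂ term: 0.0129·27.8^0.44·exp(0.046·90-0.4473) = 2.237
  Sd branch = 0.0175·Sd^0.57·e^(0.008·RH+0.085·T) = 4.803 μm/a
  sum: 2.237 + 4.803 → r_corr = 7.04 μm/a
Long-term exponent b (ISO 9224 Table 2, B1) = 0.813
  D(15) = 7.04 × 15^0.813 = 7.04 × 9.04 = 63.64 μm
  Mass loss = 63.64 μm × 7.14 g/cm³ = 454.4 g·m⁻²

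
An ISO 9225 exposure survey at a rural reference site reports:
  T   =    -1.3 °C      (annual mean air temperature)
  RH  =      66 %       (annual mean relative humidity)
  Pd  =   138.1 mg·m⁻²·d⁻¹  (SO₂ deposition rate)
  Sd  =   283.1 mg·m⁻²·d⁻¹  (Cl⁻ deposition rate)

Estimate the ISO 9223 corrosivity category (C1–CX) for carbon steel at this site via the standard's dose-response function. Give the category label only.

C3

carbon steel: T≤10 °C ⇒ hinge +0.150·(-1.3−10) = -1.6950
  SO₂ term: 1.77·138.1^0.52·exp(0.02·66-1.6950) = 15.78
  Sd branch = 0.102·Sd^0.62·e^(0.033·RH+0.04·T) = 28.32 μm/a
  sum: 15.78 + 28.32 → r_corr = 44.1 μm/a
ISO 9223 Table 2 (carbon steel): 25 < 44.1 ≤ 50 μm/a ⇒ C3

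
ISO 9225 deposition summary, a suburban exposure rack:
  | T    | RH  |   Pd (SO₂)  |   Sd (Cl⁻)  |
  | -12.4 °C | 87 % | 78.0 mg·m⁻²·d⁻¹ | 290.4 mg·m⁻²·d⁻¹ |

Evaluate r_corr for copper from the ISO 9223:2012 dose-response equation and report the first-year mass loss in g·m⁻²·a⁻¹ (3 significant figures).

r_corr = 6.79 g·m⁻²·a⁻¹

copper: f(T) = +0.126·(T−10) [T≤10 °C] = -2.8224
  SO₂ term: 0.0053·78.0^0.26·exp(0.059·87-2.8224) = 0.1658
  Sd branch = 0.01025·Sd^0.27·e^(0.036·RH+0.049·T) = 0.5917 μm/a
  sum: 0.1658 + 0.5917 → r_corr = 0.7575 μm/a
Convert to mass loss: 0.7575 μm/a × 8.96 g/cm³ = 6.787 g·m⁻²·a⁻¹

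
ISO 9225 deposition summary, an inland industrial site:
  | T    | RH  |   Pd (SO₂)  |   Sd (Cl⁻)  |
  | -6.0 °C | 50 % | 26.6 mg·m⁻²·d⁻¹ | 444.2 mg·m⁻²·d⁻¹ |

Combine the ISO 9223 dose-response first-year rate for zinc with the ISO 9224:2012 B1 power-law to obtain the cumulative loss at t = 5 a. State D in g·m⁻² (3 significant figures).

zinc: temperature factor f = +0.038·(-16.0) = -0.6080
  Pd branch = 0.0129·Pd^0.44·e^(0.046·RH+f) = 0.2967 μm/a
  Cl⁻ term: 0.0175·444.2^0.57·exp(0.008·50+0.085·-6.0) = 0.5063
  sum: 0.2967 + 0.5063 → r_corr = 0.803 μm/a
Long-term exponent b (ISO 9224 Table 2, B1) = 0.813
  D(5) = 0.803 × 5^0.813 = 0.803 × 3.701 = 2.972 μm
  Mass loss = 2.972 μm × 7.14 g/cm³ = 21.22 g·m⁻²

D(5) = 21.2 g·m⁻²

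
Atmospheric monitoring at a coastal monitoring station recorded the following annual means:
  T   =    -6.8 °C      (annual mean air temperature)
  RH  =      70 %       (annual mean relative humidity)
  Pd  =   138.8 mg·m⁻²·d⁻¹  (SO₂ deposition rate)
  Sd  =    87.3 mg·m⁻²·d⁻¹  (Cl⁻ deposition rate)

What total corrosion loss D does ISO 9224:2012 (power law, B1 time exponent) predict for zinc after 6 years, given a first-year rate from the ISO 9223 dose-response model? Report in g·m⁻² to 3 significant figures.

zinc: temperature factor f = +0.038·(-16.8) = -0.6384
  SO₂ term: 0.0129·138.8^0.44·exp(0.046·70-0.6384) = 1.494
  Sd branch = 0.0175·Sd^0.57·e^(0.008·RH+0.085·T) = 0.2196 μm/a
  sum: 1.494 + 0.2196 → r_corr = 1.714 μm/a
ISO 9224: D(t) = r_corr · t^b with b = 0.813 (zinc, B1)
  D(6) = 1.714 × 6^0.813 = 1.714 × 4.292 = 7.355 μm
  Mass loss = 7.355 μm × 7.14 g/cm³ = 52.52 g·m⁻²

D(6) = 52.5 g·m⁻²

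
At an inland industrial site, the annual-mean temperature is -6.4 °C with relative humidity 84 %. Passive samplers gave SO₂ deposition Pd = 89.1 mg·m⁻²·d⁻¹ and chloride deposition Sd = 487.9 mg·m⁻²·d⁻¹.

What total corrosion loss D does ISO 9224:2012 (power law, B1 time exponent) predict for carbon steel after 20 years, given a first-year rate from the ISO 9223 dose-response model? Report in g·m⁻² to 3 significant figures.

carbon steel: f(T) = +0.150·(T−10) [T≤10 °C] = -2.4600
  SO₂ term: 1.77·89.1^0.52·exp(0.02·84-2.4600) = 8.378
  Cl⁻ term: 0.102·487.9^0.62·exp(0.033·84+0.04·-6.4) = 58.62
  r_corr = 8.378 + 58.62 = 67 μm/a
Power-law: D(20) = r_corr · 20^0.523
  D(20) = 67 × 20^0.523 = 67 × 4.791 = 321 μm
  Mass loss = 321 μm × 7.85 g/cm³ = 2520 g·m⁻²

D(20) = 2.52e+03 g·m⁻²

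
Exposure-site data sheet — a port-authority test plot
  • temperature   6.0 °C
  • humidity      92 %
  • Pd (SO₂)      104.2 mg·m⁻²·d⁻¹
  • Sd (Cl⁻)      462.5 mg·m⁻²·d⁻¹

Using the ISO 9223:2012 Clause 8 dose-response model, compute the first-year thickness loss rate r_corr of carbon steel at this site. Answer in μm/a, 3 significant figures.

r_corr = 190 μm/a

carbon steel: f(T) = +0.150·(T−10) [T≤10 °C] = -0.6000
  Pd branch = 1.77·Pd^0.52·e^(0.02·RH+f) = 68.52 μm/a
  Cl⁻ term: 0.102·462.5^0.62·exp(0.033·92+0.04·6.0) = 121.3
  sum: 68.52 + 121.3 → r_corr = 189.8 μm/a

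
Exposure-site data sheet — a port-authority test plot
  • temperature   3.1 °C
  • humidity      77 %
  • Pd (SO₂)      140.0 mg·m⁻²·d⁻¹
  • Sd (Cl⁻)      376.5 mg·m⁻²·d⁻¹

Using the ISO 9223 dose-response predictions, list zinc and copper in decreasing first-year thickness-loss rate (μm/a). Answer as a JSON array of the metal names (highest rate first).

zinc: temperature factor f = +0.038·(-6.9) = -0.2622
  sulphur-dioxide contribution → 3.015 μm/a
  chloride contribution → 1.239 μm/a
  total first-year rate 4.254 μm/a
copper: temperature factor f = +0.126·(-6.9) = -0.8694
  sulphur-dioxide contribution → 0.7546 μm/a
  chloride contribution → 0.9463 μm/a
  total first-year rate 1.701 μm/a
Ordering by μm/a: zinc (4.25) > copper (1.7)

["zinc", "copper"]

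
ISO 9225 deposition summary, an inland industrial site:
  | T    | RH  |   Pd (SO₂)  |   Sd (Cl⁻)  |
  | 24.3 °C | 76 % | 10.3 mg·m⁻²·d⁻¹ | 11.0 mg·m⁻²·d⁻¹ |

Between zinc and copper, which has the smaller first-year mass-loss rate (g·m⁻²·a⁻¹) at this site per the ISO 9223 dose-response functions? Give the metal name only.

zinc: T>10 °C ⇒ hinge -0.071·(24.3−10) = -1.0153
  SO₂ term: 0.0129·10.3^0.44·exp(0.046·76-1.0153) = 0.4301
  Cl⁻ term: 0.0175·11.0^0.57·exp(0.008·76+0.085·24.3) = 0.9948
  sum: 0.4301 + 0.9948 → r_corr = 1.425 μm/a
  mass loss = 1.425 μm/a × 7.14 g/cm³ = 10.17 g·m⁻²·a⁻¹
copper: f(T) = -0.080·(T−10) [T>10 °C] = -1.1440
  Pd branch = 0.0053·Pd^0.26·e^(0.059·RH+f) = 0.2743 μm/a
  Sd branch = 0.01025·Sd^0.27·e^(0.036·RH+0.049·T) = 0.9937 μm/a
  sum: 0.2743 + 0.9937 → r_corr = 1.268 μm/a
  mass loss = 1.268 μm/a × 8.96 g/cm³ = 11.36 g·m⁻²·a⁻¹
Ordering by g·m⁻²·a⁻¹: copper (11.4) > zinc (10.2)

zinc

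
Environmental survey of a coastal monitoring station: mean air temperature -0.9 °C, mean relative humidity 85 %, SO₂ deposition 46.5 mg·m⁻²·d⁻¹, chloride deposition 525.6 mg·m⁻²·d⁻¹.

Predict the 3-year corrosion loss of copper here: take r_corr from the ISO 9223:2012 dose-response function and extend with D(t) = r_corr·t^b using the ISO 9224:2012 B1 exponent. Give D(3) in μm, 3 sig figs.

copper: temperature factor f = +0.126·(-10.9) = -1.3734
  sulphur-dioxide contribution → 0.5487 μm/a
  chloride contribution → 1.135 μm/a
  ⇒ r_corr(copper) = 1.684 μm/a
Long-term exponent b (ISO 9224 Table 2, B1) = 0.667
  D(3) = 1.684 × 3^0.667 = 1.684 × 2.081 = 3.504 μm

D(3) = 3.50 μm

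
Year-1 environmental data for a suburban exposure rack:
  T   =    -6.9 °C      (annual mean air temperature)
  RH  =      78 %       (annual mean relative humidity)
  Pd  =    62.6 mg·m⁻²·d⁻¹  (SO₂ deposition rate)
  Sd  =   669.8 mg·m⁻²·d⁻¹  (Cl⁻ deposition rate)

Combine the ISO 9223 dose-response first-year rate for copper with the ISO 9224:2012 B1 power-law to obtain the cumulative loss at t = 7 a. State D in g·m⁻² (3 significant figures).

D(7) = 29.1 g·m⁻²

copper: f(T) = +0.126·(T−10) [T≤10 °C] = -2.1294
  sulphur-dioxide contribution → 0.1842 μm/a
  chloride contribution → 0.7021 μm/a
  ⇒ r_corr(copper) = 0.8863 μm/a
ISO 9224: D(t) = r_corr · t^b with b = 0.667 (copper, B1)
  D(7) = 0.8863 × 7^0.667 = 0.8863 × 3.662 = 3.245 μm
  Mass loss = 3.245 μm × 8.96 g/cm³ = 29.08 g·m⁻²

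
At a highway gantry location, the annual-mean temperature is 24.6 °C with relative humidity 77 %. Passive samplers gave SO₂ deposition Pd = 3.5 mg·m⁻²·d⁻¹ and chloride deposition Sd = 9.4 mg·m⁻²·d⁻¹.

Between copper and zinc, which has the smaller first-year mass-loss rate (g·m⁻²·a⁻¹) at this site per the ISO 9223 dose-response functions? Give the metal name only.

copper: T>10 °C ⇒ hinge -0.080·(24.6−10) = -1.1680
  sulphur-dioxide contribution → 0.2145 μm/a
  chloride contribution → 1.002 μm/a
  total first-year rate 1.216 μm/a
  mass loss = 1.216 μm/a × 8.96 g/cm³ = 10.9 g·m⁻²·a⁻¹
zinc: T>10 °C ⇒ hinge -0.071·(24.6−10) = -1.0366
  sulphur-dioxide contribution → 0.2742 μm/a
  chloride contribution → 0.9405 μm/a
  ⇒ r_corr(zinc) = 1.215 μm/a
  mass loss = 1.215 μm/a × 7.14 g/cm³ = 8.673 g·m⁻²·a⁻¹
Ordering by g·m⁻²·a⁻¹: copper (10.9) > zinc (8.67)

zinc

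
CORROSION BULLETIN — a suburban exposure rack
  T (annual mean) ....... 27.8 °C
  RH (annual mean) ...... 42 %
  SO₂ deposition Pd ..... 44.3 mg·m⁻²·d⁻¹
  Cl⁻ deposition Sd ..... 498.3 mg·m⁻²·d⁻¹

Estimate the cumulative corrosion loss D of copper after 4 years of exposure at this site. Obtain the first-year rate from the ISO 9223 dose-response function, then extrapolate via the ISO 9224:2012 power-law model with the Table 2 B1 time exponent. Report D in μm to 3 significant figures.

D(4) = 2.55 μm

copper: T>10 °C ⇒ hinge -0.080·(27.8−10) = -1.4240
  SO₂ term: 0.0053·44.3^0.26·exp(0.059·42-1.4240) = 0.04075
  Sd branch = 0.01025·Sd^0.27·e^(0.036·RH+0.049·T) = 0.9712 μm/a
  sum: 0.04075 + 0.9712 → r_corr = 1.012 μm/a
Power-law: D(4) = r_corr · 4^0.667
  D(4) = 1.012 × 4^0.667 = 1.012 × 2.521 = 2.551 μm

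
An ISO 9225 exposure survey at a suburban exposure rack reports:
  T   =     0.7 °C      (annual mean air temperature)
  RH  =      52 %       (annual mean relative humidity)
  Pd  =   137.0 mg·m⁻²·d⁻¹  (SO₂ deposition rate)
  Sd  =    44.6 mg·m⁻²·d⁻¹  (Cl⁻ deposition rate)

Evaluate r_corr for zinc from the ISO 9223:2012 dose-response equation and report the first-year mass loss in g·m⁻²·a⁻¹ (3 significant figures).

r_corr = 7.91 g·m⁻²·a⁻¹

zinc: f(T) = +0.038·(T−10) [T≤10 °C] = -0.3534
  Pd branch = 0.0129·Pd^0.44·e^(0.046·RH+f) = 0.8632 μm/a
  Cl⁻ term: 0.0175·44.6^0.57·exp(0.008·52+0.085·0.7) = 0.2453
  sum: 0.8632 + 0.2453 → r_corr = 1.108 μm/a
Convert to mass loss: 1.108 μm/a × 7.14 g/cm³ = 7.914 g·m⁻²·a⁻¹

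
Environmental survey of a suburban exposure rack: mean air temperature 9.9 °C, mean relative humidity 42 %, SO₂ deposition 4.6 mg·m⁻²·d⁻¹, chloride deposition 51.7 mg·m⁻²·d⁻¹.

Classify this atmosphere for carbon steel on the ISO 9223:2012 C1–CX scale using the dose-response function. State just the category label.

carbon steel: T≤10 °C ⇒ hinge +0.150·(9.9−10) = -0.0150
  sulphur-dioxide contribution → 8.931 μm/a
  chloride contribution → 6.996 μm/a
  ⇒ r_corr(carbon steel) = 15.93 μm/a
15.9 μm/a falls in (1.3, 25] for carbon steel → category C2

C2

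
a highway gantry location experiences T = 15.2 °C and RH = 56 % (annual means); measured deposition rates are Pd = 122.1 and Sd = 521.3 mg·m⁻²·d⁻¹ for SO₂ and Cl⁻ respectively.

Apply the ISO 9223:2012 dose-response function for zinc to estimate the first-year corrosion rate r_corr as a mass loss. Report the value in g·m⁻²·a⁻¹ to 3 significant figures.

zinc: T>10 °C ⇒ hinge -0.071·(15.2−10) = -0.3692
  SO₂ term: 0.0129·122.1^0.44·exp(0.046·56-0.3692) = 0.9708
  Cl⁻ term: 0.0175·521.3^0.57·exp(0.008·56+0.085·15.2) = 3.527
  r_corr = 0.9708 + 3.527 = 4.498 μm/a
Convert to mass loss: 4.498 μm/a × 7.14 g/cm³ = 32.12 g·m⁻²·a⁻¹

r_corr = 32.1 g·m⁻²·a⁻¹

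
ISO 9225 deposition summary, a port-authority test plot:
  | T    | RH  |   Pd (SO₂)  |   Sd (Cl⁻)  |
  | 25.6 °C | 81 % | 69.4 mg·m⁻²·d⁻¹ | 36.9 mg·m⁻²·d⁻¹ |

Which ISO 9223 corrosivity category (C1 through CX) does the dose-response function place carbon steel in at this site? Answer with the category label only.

carbon steel: f(T) = -0.054·(T−10) [T>10 °C] = -0.8424
  Pd branch = 1.77·Pd^0.52·e^(0.02·RH+f) = 34.93 μm/a
  Cl⁻ term: 0.102·36.9^0.62·exp(0.033·81+0.04·25.6) = 38.53
  sum: 34.93 + 38.53 → r_corr = 73.45 μm/a
73.5 μm/a falls in (50, 80] for carbon steel → category C4

C4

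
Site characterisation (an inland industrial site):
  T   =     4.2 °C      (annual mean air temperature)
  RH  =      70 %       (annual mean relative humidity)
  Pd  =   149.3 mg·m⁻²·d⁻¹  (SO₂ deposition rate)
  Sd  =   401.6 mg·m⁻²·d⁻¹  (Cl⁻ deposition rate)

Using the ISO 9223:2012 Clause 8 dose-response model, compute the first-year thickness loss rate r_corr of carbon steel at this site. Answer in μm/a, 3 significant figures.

r_corr = 90.6 μm/a

carbon steel: temperature factor f = +0.150·(-5.8) = -0.8700
  sulphur-dioxide contribution → 40.61 μm/a
  chloride contribution → 50.02 μm/a
  total first-year rate 90.63 μm/a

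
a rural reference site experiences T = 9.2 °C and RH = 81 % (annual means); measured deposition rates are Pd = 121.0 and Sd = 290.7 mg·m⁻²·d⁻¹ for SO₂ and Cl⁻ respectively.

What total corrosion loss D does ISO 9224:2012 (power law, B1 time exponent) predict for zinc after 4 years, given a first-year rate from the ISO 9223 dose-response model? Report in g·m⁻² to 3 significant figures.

D(4) = 135 g·m⁻²

zinc: temperature factor f = +0.038·(-0.8) = -0.0304
  sulphur-dioxide contribution → 4.285 μm/a
  chloride contribution → 1.855 μm/a
  ⇒ r_corr(zinc) = 6.14 μm/a
Long-term exponent b (ISO 9224 Table 2, B1) = 0.813
  D(4) = 6.14 × 4^0.813 = 6.14 × 3.087 = 18.95 μm
  Mass loss = 18.95 μm × 7.14 g/cm³ = 135.3 g·m⁻²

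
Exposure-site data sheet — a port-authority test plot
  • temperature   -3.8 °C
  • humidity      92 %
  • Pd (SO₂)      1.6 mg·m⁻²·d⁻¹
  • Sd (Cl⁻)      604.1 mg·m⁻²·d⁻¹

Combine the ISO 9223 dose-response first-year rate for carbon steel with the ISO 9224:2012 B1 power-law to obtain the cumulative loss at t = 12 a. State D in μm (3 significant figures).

carbon steel: f(T) = +0.150·(T−10) [T≤10 °C] = -2.0700
  Pd branch = 1.77·Pd^0.52·e^(0.02·RH+f) = 1.796 μm/a
  Cl⁻ term: 0.102·604.1^0.62·exp(0.033·92+0.04·-3.8) = 96.69
  sum: 1.796 + 96.69 → r_corr = 98.49 μm/a
Power-law: D(12) = r_corr · 12^0.523
  D(12) = 98.49 × 12^0.523 = 98.49 × 3.668 = 361.2 μm

D(12) = 361 μm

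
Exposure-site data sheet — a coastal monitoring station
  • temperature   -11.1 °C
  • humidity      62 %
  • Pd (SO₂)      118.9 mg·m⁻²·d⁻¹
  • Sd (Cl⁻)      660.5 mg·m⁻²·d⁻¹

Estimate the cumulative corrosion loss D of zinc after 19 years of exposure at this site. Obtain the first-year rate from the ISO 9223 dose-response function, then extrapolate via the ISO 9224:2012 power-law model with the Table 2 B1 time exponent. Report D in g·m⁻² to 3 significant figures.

zinc: temperature factor f = +0.038·(-21.1) = -0.8018
  sulphur-dioxide contribution → 0.8205 μm/a
  chloride contribution → 0.4529 μm/a
  total first-year rate 1.273 μm/a
ISO 9224: D(t) = r_corr · t^b with b = 0.813 (zinc, B1)
  D(19) = 1.273 × 19^0.813 = 1.273 × 10.96 = 13.95 μm
  Mass loss = 13.95 μm × 7.14 g/cm³ = 99.61 g·m⁻²

D(19) = 99.6 g·m⁻²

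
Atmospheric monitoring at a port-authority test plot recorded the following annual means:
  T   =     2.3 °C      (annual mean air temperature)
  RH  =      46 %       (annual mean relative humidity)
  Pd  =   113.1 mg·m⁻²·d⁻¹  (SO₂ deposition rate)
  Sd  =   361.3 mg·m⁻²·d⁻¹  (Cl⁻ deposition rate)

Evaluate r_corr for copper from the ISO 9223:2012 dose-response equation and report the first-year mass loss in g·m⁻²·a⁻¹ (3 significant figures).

copper: T≤10 °C ⇒ hinge +0.126·(2.3−10) = -0.9702
  Pd branch = 0.0053·Pd^0.26·e^(0.059·RH+f) = 0.1036 μm/a
  Sd branch = 0.01025·Sd^0.27·e^(0.036·RH+0.049·T) = 0.2948 μm/a
  r_corr = 0.1036 + 0.2948 = 0.3984 μm/a
Convert to mass loss: 0.3984 μm/a × 8.96 g/cm³ = 3.57 g·m⁻²·a⁻¹

r_corr = 3.57 g·m⁻²·a⁻¹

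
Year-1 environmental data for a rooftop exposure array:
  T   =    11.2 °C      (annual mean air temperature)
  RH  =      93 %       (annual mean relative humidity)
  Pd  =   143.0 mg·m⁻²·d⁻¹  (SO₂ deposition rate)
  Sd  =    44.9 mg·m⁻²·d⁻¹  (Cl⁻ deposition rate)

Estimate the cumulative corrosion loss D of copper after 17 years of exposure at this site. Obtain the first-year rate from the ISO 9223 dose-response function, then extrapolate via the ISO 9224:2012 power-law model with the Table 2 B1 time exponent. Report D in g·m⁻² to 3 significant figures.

D(17) = 334 g·m⁻²

copper: temperature factor f = -0.080·(1.2) = -0.0960
  sulphur-dioxide contribution → 4.226 μm/a
  chloride contribution → 1.41 μm/a
  total first-year rate 5.636 μm/a
Long-term exponent b (ISO 9224 Table 2, B1) = 0.667
  D(17) = 5.636 × 17^0.667 = 5.636 × 6.618 = 37.3 μm
  Mass loss = 37.3 μm × 8.96 g/cm³ = 334.2 g·m⁻²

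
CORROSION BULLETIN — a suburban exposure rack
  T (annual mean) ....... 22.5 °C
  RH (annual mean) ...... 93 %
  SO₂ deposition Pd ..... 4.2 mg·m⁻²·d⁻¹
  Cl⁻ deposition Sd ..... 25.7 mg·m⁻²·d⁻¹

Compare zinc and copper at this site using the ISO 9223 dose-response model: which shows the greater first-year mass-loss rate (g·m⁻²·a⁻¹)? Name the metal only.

zinc: f(T) = -0.071·(T−10) [T>10 °C] = -0.8875
  Pd branch = 0.0129·Pd^0.44·e^(0.046·RH+f) = 0.7199 μm/a
  Sd branch = 0.0175·Sd^0.57·e^(0.008·RH+0.085·T) = 1.586 μm/a
  r_corr = 0.7199 + 1.586 = 2.306 μm/a
  mass loss = 2.306 μm/a × 7.14 g/cm³ = 16.47 g·m⁻²·a⁻¹
copper: temperature factor f = -0.080·(12.5) = -1.0000
  SO₂ term: 0.0053·4.2^0.26·exp(0.059·93-1.0000) = 0.6839
  Cl⁻ term: 0.01025·25.7^0.27·exp(0.036·93+0.049·22.5) = 2.11
  sum: 0.6839 + 2.11 → r_corr = 2.794 μm/a
  mass loss = 2.794 μm/a × 8.96 g/cm³ = 25.03 g·m⁻²·a⁻¹
Ordering by g·m⁻²·a⁻¹: copper (25) > zinc (16.5)

copper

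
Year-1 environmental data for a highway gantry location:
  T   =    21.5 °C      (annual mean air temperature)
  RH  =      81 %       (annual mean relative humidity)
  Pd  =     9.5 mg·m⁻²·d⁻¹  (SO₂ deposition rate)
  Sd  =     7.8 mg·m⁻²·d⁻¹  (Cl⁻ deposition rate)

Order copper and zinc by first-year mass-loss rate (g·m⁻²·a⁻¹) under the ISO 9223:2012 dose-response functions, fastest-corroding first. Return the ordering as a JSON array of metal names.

copper: temperature factor f = -0.080·(11.5) = -0.9200
  Pd branch = 0.0053·Pd^0.26·e^(0.059·RH+f) = 0.4513 μm/a
  Sd branch = 0.01025·Sd^0.27·e^(0.036·RH+0.049·T) = 0.9452 μm/a
  r_corr = 0.4513 + 0.9452 = 1.396 μm/a
  mass loss = 1.396 μm/a × 8.96 g/cm³ = 12.51 g·m⁻²·a⁻¹
zinc: temperature factor f = -0.071·(11.5) = -0.8165
  Pd branch = 0.0129·Pd^0.44·e^(0.046·RH+f) = 0.6373 μm/a
  Cl⁻ term: 0.0175·7.8^0.57·exp(0.008·81+0.085·21.5) = 0.6709
  r_corr = 0.6373 + 0.6709 = 1.308 μm/a
  mass loss = 1.308 μm/a × 7.14 g/cm³ = 9.34 g·m⁻²·a⁻¹
Ordering by g·m⁻²·a⁻¹: copper (12.5) > zinc (9.34)

["copper", "zinc"]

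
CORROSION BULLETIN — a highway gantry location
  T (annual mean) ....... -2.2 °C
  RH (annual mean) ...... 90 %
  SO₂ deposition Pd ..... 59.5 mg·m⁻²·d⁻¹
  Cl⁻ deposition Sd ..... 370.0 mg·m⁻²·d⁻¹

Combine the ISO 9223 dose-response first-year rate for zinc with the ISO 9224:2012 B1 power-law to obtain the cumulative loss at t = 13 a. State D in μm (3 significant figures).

zinc: f(T) = +0.038·(T−10) [T≤10 °C] = -0.4636
  SO₂ term: 0.0129·59.5^0.44·exp(0.046·90-0.4636) = 3.076
  Sd branch = 0.0175·Sd^0.57·e^(0.008·RH+0.085·T) = 0.8677 μm/a
  sum: 3.076 + 0.8677 → r_corr = 3.944 μm/a
Power-law: D(13) = r_corr · 13^0.813
  D(13) = 3.944 × 13^0.813 = 3.944 × 8.047 = 31.74 μm

D(13) = 31.7 μm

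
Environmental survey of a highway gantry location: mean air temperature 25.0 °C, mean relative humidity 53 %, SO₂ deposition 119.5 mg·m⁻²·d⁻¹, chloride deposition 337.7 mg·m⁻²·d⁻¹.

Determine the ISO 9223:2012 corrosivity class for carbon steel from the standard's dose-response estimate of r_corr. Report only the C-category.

C5

carbon steel: temperature factor f = -0.054·(15.0) = -0.8100
  sulphur-dioxide contribution → 27.34 μm/a
  chloride contribution → 58.91 μm/a
  total first-year rate 86.25 μm/a
ISO 9223 Table 2 (carbon steel): 80 < 86.2 ≤ 200 μm/a ⇒ C5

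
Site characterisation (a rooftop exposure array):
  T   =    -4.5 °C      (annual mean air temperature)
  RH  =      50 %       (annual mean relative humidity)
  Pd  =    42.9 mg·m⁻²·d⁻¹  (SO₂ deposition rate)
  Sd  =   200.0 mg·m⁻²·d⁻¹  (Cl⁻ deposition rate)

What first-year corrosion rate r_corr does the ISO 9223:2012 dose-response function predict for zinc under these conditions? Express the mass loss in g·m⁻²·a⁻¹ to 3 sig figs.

zinc: T≤10 °C ⇒ hinge +0.038·(-4.5−10) = -0.5510
  Pd branch = 0.0129·Pd^0.44·e^(0.046·RH+f) = 0.3877 μm/a
  Cl⁻ term: 0.0175·200.0^0.57·exp(0.008·50+0.085·-4.5) = 0.3649
  r_corr = 0.3877 + 0.3649 = 0.7526 μm/a
Convert to mass loss: 0.7526 μm/a × 7.14 g/cm³ = 5.374 g·m⁻²·a⁻¹

r_corr = 5.37 g·m⁻²·a⁻¹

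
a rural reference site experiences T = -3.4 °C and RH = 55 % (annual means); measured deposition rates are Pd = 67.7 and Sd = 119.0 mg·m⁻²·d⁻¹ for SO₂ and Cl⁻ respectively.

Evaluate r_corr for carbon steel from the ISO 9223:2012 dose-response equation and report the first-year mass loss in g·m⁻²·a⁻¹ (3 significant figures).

carbon steel: T≤10 °C ⇒ hinge +0.150·(-3.4−10) = -2.0100
  SO₂ term: 1.77·67.7^0.52·exp(0.02·55-2.0100) = 6.378
  Cl⁻ term: 0.102·119.0^0.62·exp(0.033·55+0.04·-3.4) = 10.58
  r_corr = 6.378 + 10.58 = 16.96 μm/a
Convert to mass loss: 16.96 μm/a × 7.85 g/cm³ = 133.1 g·m⁻²·a⁻¹

r_corr = 133 g·m⁻²·a⁻¹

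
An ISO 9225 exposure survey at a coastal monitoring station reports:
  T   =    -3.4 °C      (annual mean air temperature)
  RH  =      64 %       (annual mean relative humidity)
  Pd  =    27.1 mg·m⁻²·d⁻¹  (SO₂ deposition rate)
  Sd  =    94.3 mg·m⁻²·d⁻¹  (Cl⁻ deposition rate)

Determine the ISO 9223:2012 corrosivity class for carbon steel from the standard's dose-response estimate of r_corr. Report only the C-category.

carbon steel: f(T) = +0.150·(T−10) [T≤10 °C] = -2.0100
  SO₂ term: 1.77·27.1^0.52·exp(0.02·64-2.0100) = 4.743
  Cl⁻ term: 0.102·94.3^0.62·exp(0.033·64+0.04·-3.4) = 12.33
  r_corr = 4.743 + 12.33 = 17.07 μm/a
ISO 9223 Table 2 (carbon steel): 1.3 < 17.1 ≤ 25 μm/a ⇒ C2

C2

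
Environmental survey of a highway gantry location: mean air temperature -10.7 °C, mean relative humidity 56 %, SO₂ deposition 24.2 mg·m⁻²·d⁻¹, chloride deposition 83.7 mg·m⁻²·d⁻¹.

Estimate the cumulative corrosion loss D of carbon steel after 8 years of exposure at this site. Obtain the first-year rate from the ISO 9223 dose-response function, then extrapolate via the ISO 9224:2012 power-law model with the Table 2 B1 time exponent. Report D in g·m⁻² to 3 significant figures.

D(8) = 183 g·m⁻²

carbon steel: temperature factor f = +0.150·(-20.7) = -3.1050
  SO₂ term: 1.77·24.2^0.52·exp(0.02·56-3.1050) = 1.275
  Sd branch = 0.102·Sd^0.62·e^(0.033·RH+0.04·T) = 6.567 μm/a
  r_corr = 1.275 + 6.567 = 7.842 μm/a
Long-term exponent b (ISO 9224 Table 2, B1) = 0.523
  D(8) = 7.842 × 8^0.523 = 7.842 × 2.967 = 23.27 μm
  Mass loss = 23.27 μm × 7.85 g/cm³ = 182.7 g·m⁻²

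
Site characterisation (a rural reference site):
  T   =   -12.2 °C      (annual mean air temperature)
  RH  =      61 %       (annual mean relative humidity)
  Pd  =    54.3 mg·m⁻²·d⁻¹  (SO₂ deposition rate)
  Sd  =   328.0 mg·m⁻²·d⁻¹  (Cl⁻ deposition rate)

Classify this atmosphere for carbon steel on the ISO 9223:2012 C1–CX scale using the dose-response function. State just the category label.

C2

carbon steel: f(T) = +0.150·(T−10) [T≤10 °C] = -3.3300
  SO₂ term: 1.77·54.3^0.52·exp(0.02·61-3.3300) = 1.713
  Cl⁻ term: 0.102·328.0^0.62·exp(0.033·61+0.04·-12.2) = 17.01
  sum: 1.713 + 17.01 → r_corr = 18.72 μm/a
ISO 9223 Table 2 (carbon steel): 1.3 < 18.7 ≤ 25 μm/a ⇒ C2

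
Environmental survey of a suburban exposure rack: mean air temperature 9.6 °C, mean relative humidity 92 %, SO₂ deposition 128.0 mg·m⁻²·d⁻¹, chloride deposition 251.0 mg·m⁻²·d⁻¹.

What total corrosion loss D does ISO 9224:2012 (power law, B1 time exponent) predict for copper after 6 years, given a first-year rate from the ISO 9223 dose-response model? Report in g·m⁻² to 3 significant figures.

copper: f(T) = +0.126·(T−10) [T≤10 °C] = -0.0504
  SO₂ term: 0.0053·128.0^0.26·exp(0.059·92-0.0504) = 4.051
  Cl⁻ term: 0.01025·251.0^0.27·exp(0.036·92+0.049·9.6) = 2.001
  sum: 4.051 + 2.001 → r_corr = 6.053 μm/a
ISO 9224: D(t) = r_corr · t^b with b = 0.667 (copper, B1)
  D(6) = 6.053 × 6^0.667 = 6.053 × 3.304 = 20 μm
  Mass loss = 20 μm × 8.96 g/cm³ = 179.2 g·m⁻²

D(6) = 179 g·m⁻²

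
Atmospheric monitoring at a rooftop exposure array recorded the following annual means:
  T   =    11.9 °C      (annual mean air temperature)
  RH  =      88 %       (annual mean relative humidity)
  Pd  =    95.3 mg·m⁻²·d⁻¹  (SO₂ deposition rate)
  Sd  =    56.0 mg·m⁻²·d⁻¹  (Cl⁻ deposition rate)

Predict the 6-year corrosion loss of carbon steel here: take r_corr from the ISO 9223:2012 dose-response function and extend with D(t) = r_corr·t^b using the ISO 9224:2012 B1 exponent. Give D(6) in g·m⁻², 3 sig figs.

carbon steel: f(T) = -0.054·(T−10) [T>10 °C] = -0.1026
  sulphur-dioxide contribution → 99.29 μm/a
  chloride contribution → 36.34 μm/a
  total first-year rate 135.6 μm/a
Long-term exponent b (ISO 9224 Table 2, B1) = 0.523
  D(6) = 135.6 × 6^0.523 = 135.6 × 2.553 = 346.2 μm
  Mass loss = 346.2 μm × 7.85 g/cm³ = 2718 g·m⁻²

D(6) = 2.72e+03 g·m⁻²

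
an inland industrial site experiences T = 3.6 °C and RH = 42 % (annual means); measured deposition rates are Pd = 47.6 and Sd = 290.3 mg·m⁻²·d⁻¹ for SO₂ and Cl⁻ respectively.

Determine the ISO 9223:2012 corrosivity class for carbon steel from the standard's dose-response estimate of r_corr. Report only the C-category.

C3

carbon steel: temperature factor f = +0.150·(-6.4) = -0.9600
  Pd branch = 1.77·Pd^0.52·e^(0.02·RH+f) = 11.7 μm/a
  Sd branch = 0.102·Sd^0.62·e^(0.033·RH+0.04·T) = 15.85 μm/a
  sum: 11.7 + 15.85 → r_corr = 27.55 μm/a
ISO 9223 Table 2 (carbon steel): 25 < 27.6 ≤ 50 μm/a ⇒ C3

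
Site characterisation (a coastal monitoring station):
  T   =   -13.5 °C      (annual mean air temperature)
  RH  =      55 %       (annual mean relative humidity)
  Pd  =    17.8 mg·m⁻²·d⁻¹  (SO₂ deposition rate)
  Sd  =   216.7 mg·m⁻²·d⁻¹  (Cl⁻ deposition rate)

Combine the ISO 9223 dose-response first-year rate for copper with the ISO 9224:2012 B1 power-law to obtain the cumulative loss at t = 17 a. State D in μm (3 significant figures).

D(17) = 1.18 μm

copper: T≤10 °C ⇒ hinge +0.126·(-13.5−10) = -2.9610
  sulphur-dioxide contribution → 0.01488 μm/a
  chloride contribution → 0.1637 μm/a
  total first-year rate 0.1786 μm/a
Long-term exponent b (ISO 9224 Table 2, B1) = 0.667
  D(17) = 0.1786 × 17^0.667 = 0.1786 × 6.618 = 1.182 μm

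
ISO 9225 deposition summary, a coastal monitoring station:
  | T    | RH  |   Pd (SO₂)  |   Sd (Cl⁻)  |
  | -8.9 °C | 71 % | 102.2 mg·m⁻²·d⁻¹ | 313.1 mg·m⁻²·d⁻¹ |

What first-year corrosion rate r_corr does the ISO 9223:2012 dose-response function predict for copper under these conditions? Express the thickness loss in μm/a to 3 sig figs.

copper: T≤10 °C ⇒ hinge +0.126·(-8.9−10) = -2.3814
  SO₂ term: 0.0053·102.2^0.26·exp(0.059·71-2.3814) = 0.1076
  Sd branch = 0.01025·Sd^0.27·e^(0.036·RH+0.049·T) = 0.4029 μm/a
  sum: 0.1076 + 0.4029 → r_corr = 0.5105 μm/a

r_corr = 0.511 μm/a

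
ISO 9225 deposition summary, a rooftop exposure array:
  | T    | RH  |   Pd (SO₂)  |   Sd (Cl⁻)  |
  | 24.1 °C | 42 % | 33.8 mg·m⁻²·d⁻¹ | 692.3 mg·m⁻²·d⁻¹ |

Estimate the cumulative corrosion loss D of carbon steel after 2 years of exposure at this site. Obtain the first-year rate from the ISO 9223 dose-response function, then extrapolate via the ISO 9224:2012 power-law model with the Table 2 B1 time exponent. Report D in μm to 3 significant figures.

D(2) = 106 μm

carbon steel: temperature factor f = -0.054·(14.1) = -0.7614
  Pd branch = 1.77·Pd^0.52·e^(0.02·RH+f) = 11.94 μm/a
  Sd branch = 0.102·Sd^0.62·e^(0.033·RH+0.04·T) = 61.68 μm/a
  r_corr = 11.94 + 61.68 = 73.63 μm/a
ISO 9224: D(t) = r_corr · t^b with b = 0.523 (carbon steel, B1)
  D(2) = 73.63 × 2^0.523 = 73.63 × 1.437 = 105.8 μm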